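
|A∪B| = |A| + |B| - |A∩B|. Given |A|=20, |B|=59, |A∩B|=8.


|A ∪ B| = |A| + |B| - |A ∩ B|
= 20 + 59 - 8
= 71

|A ∪ B| = 71


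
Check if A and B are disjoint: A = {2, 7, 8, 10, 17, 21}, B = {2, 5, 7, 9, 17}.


Disjoint means A ∩ B = ∅.
A ∩ B = {2, 7, 17}
A ∩ B ≠ ∅, so A and B are NOT disjoint.

No, A and B are not disjoint (A ∩ B = {2, 7, 17})


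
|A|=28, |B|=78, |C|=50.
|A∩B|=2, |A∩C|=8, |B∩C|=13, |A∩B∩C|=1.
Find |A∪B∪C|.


|A∪B∪C| = |A|+|B|+|C| - |A∩B|-|A∩C|-|B∩C| + |A∩B∩C|
= 28+78+50 - 2-8-13 + 1
= 156 - 23 + 1
= 134

|A ∪ B ∪ C| = 134


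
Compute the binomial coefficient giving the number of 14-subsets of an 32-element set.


C(n,k) = n! / (k!(n-k)!)
C(32,14) = 32! / (14!18!)
= 471435600

C(32,14) = 471435600


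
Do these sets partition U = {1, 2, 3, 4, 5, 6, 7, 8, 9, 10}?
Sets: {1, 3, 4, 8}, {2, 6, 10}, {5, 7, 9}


A partition requires: (1) non-empty parts, (2) pairwise disjoint, (3) union = U
Parts: {1, 3, 4, 8}, {2, 6, 10}, {5, 7, 9}
Union of parts: {1, 2, 3, 4, 5, 6, 7, 8, 9, 10}
U = {1, 2, 3, 4, 5, 6, 7, 8, 9, 10}
All non-empty? True
Pairwise disjoint? True
Covers U? True

Yes, valid partition


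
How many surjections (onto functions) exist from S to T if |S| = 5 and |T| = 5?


n = |S| = 5, k = |T| = 5. Surjections via inclusion-exclusion:
S(n,k) = Σ(-1)^i × C(k,i) × (k-i)^n, i=0 to k
i=0: (-1)^0×C(5,0)×5^5 = 3125
i=1: (-1)^1×C(5,1)×4^5 = -5120
i=2: (-1)^2×C(5,2)×3^5 = 2430
i=3: (-1)^3×C(5,3)×2^5 = -320
i=4: (-1)^4×C(5,4)×1^5 = 5
i=5: (-1)^5×C(5,5)×0^5 = 0
Total = 120

Number of surjections = 120


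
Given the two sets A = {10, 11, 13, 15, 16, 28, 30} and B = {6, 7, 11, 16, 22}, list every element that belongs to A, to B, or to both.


A ∪ B = all elements in A or B (or both)
A = {10, 11, 13, 15, 16, 28, 30}
B = {6, 7, 11, 16, 22}
A ∪ B = {6, 7, 10, 11, 13, 15, 16, 22, 28, 30}

A ∪ B = {6, 7, 10, 11, 13, 15, 16, 22, 28, 30}


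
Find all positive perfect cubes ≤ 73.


Checking each candidate:
Condition: positive perfect cubes ≤ 73
Result = {1, 8, 27, 64}

{1, 8, 27, 64}


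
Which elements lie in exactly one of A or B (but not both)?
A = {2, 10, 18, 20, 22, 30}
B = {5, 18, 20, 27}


A △ B = (A \ B) ∪ (B \ A) = elements in exactly one of A or B
A \ B = {2, 10, 22, 30}
B \ A = {5, 27}
A △ B = {2, 5, 10, 22, 27, 30}

A △ B = {2, 5, 10, 22, 27, 30}


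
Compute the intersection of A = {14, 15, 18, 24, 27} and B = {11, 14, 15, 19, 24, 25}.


A ∩ B = elements in both A and B
A = {14, 15, 18, 24, 27}
B = {11, 14, 15, 19, 24, 25}
A ∩ B = {14, 15, 24}

A ∩ B = {14, 15, 24}


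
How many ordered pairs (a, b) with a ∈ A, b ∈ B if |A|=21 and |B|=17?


|A × B| = |A| × |B|
= 21 × 17
= 357

|A × B| = 357


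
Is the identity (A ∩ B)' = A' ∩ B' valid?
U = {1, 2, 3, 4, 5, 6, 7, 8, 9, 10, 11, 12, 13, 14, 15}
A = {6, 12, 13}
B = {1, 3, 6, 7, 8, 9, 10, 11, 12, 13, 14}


LHS: A ∩ B = {6, 12, 13}
(A ∩ B)' = U \ (A ∩ B) = {1, 2, 3, 4, 5, 7, 8, 9, 10, 11, 14, 15}
A' = {1, 2, 3, 4, 5, 7, 8, 9, 10, 11, 14, 15}, B' = {2, 4, 5, 15}
Claimed RHS: A' ∩ B' = {2, 4, 5, 15}
Identity is INVALID: LHS = {1, 2, 3, 4, 5, 7, 8, 9, 10, 11, 14, 15} but the RHS claimed here equals {2, 4, 5, 15}. The correct form is (A ∩ B)' = A' ∪ B'.

Identity is invalid: (A ∩ B)' = {1, 2, 3, 4, 5, 7, 8, 9, 10, 11, 14, 15} but A' ∩ B' = {2, 4, 5, 15}. The correct De Morgan law is (A ∩ B)' = A' ∪ B'.


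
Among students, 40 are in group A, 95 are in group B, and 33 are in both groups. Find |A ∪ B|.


|A ∪ B| = |A| + |B| - |A ∩ B|
= 40 + 95 - 33
= 102

|A ∪ B| = 102


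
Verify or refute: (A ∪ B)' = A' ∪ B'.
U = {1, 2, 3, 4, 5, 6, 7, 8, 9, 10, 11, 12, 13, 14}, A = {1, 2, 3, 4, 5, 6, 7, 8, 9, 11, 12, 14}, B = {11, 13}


LHS: A ∪ B = {1, 2, 3, 4, 5, 6, 7, 8, 9, 11, 12, 13, 14}
(A ∪ B)' = U \ (A ∪ B) = {10}
A' = {10, 13}, B' = {1, 2, 3, 4, 5, 6, 7, 8, 9, 10, 12, 14}
Claimed RHS: A' ∪ B' = {1, 2, 3, 4, 5, 6, 7, 8, 9, 10, 12, 13, 14}
Identity is INVALID: LHS = {10} but the RHS claimed here equals {1, 2, 3, 4, 5, 6, 7, 8, 9, 10, 12, 13, 14}. The correct form is (A ∪ B)' = A' ∩ B'.

Identity is invalid: (A ∪ B)' = {10} but A' ∪ B' = {1, 2, 3, 4, 5, 6, 7, 8, 9, 10, 12, 13, 14}. The correct De Morgan law is (A ∪ B)' = A' ∩ B'.


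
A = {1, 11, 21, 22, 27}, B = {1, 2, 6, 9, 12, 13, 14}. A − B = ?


A \ B = elements in A but not in B
A = {1, 11, 21, 22, 27}
B = {1, 2, 6, 9, 12, 13, 14}
Remove from A any elements in B
A \ B = {11, 21, 22, 27}

A \ B = {11, 21, 22, 27}


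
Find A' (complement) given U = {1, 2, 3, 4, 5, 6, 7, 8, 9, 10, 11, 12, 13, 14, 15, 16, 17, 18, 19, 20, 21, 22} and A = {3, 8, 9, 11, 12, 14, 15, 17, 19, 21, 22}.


Aᶜ = U \ A = elements in U but not in A
U = {1, 2, 3, 4, 5, 6, 7, 8, 9, 10, 11, 12, 13, 14, 15, 16, 17, 18, 19, 20, 21, 22}
A = {3, 8, 9, 11, 12, 14, 15, 17, 19, 21, 22}
Aᶜ = {1, 2, 4, 5, 6, 7, 10, 13, 16, 18, 20}

Aᶜ = {1, 2, 4, 5, 6, 7, 10, 13, 16, 18, 20}


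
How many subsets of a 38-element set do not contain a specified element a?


Subsets of A avoiding a are subsets of A \ {a}, which has 37 elements.
Count = 2^(n-1) = 2^37
= 137438953472

Number of subsets avoiding a = 137438953472


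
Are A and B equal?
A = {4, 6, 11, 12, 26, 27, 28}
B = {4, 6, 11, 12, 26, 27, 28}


Two sets are equal iff they have exactly the same elements.
A = {4, 6, 11, 12, 26, 27, 28}
B = {4, 6, 11, 12, 26, 27, 28}
Same elements → A = B

Yes, A = B


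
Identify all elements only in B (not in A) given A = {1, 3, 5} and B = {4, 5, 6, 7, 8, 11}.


A = {1, 3, 5}
B = {4, 5, 6, 7, 8, 11}
Region: only in B (not in A)
Elements: {4, 6, 7, 8, 11}

Elements only in B (not in A): {4, 6, 7, 8, 11}


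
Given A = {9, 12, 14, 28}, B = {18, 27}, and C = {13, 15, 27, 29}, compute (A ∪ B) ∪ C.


A ∪ B = {9, 12, 14, 18, 27, 28}
(A ∪ B) ∪ C = {9, 12, 13, 14, 15, 18, 27, 28, 29}

A ∪ B ∪ C = {9, 12, 13, 14, 15, 18, 27, 28, 29}


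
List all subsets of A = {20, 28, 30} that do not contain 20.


A subset of A that omits 20 is a subset of A \ {20}, so there are 2^(n-1) = 2^2 = 4 of them.
Subsets excluding 20: ∅, {28}, {30}, {28, 30}

Subsets excluding 20 (4 total): ∅, {28}, {30}, {28, 30}


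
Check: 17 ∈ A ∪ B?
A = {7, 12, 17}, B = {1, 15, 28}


A = {7, 12, 17}, B = {1, 15, 28}
A ∪ B = all elements in A or B
A ∪ B = {1, 7, 12, 15, 17, 28}
Checking if 17 ∈ A ∪ B
17 is in A ∪ B → True

17 ∈ A ∪ B


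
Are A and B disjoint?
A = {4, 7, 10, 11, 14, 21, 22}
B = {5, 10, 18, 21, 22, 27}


Disjoint means A ∩ B = ∅.
A ∩ B = {10, 21, 22}
A ∩ B ≠ ∅, so A and B are NOT disjoint.

No, A and B are not disjoint (A ∩ B = {10, 21, 22})


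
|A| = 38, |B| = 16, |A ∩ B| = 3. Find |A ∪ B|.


|A ∪ B| = |A| + |B| - |A ∩ B|
= 38 + 16 - 3
= 51

|A ∪ B| = 51


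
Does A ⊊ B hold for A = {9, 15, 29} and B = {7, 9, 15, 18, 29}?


A ⊂ B requires: A ⊆ B AND A ≠ B.
A ⊆ B? Yes
A = B? No
A ⊂ B: Yes (A is a proper subset of B)

Yes, A ⊂ B


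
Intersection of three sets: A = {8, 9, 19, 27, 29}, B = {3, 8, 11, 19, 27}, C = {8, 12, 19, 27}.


A ∩ B = {8, 19, 27}
(A ∩ B) ∩ C = {8, 19, 27}

A ∩ B ∩ C = {8, 19, 27}


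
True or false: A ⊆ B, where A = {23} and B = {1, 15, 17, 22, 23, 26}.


A ⊆ B means every element of A is in B.
All elements of A are in B.
So A ⊆ B.

Yes, A ⊆ B


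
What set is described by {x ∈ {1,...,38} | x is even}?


Checking each candidate:
Condition: even numbers in {1,...,38}
Result = {2, 4, 6, 8, 10, 12, 14, 16, 18, 20, 22, 24, 26, 28, 30, 32, 34, 36, 38}

{2, 4, 6, 8, 10, 12, 14, 16, 18, 20, 22, 24, 26, 28, 30, 32, 34, 36, 38}


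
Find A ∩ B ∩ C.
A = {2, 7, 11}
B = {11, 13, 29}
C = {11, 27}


A ∩ B = {11}
(A ∩ B) ∩ C = {11}

A ∩ B ∩ C = {11}


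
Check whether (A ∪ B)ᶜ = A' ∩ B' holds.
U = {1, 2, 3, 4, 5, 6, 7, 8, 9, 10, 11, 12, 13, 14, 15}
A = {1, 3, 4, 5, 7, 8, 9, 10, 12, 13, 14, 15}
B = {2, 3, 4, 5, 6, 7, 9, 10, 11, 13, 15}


LHS: A ∪ B = {1, 2, 3, 4, 5, 6, 7, 8, 9, 10, 11, 12, 13, 14, 15}
(A ∪ B)' = U \ (A ∪ B) = ∅
A' = {2, 6, 11}, B' = {1, 8, 12, 14}
Claimed RHS: A' ∩ B' = ∅
Identity is VALID: LHS = RHS = ∅ ✓

Identity is valid. (A ∪ B)' = A' ∩ B' = ∅


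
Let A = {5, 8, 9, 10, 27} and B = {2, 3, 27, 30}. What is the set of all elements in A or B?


A ∪ B = all elements in A or B (or both)
A = {5, 8, 9, 10, 27}
B = {2, 3, 27, 30}
A ∪ B = {2, 3, 5, 8, 9, 10, 27, 30}

A ∪ B = {2, 3, 5, 8, 9, 10, 27, 30}


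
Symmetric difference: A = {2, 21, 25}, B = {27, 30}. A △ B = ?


A △ B = (A \ B) ∪ (B \ A) = elements in exactly one of A or B
A \ B = {2, 21, 25}
B \ A = {27, 30}
A △ B = {2, 21, 25, 27, 30}

A △ B = {2, 21, 25, 27, 30}


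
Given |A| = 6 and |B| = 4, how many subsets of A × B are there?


A relation from A to B is any subset of A × B.
|A × B| = 6 × 4 = 24
# relations = 2^|A × B| = 2^24 = 16777216

Number of relations = 16777216


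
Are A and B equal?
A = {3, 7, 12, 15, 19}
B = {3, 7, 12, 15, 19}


Two sets are equal iff they have exactly the same elements.
A = {3, 7, 12, 15, 19}
B = {3, 7, 12, 15, 19}
Same elements → A = B

Yes, A = B


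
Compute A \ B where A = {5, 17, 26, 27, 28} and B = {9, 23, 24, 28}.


A \ B = elements in A but not in B
A = {5, 17, 26, 27, 28}
B = {9, 23, 24, 28}
Remove from A any elements in B
A \ B = {5, 17, 26, 27}

A \ B = {5, 17, 26, 27}


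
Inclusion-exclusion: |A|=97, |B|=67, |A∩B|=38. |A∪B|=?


|A ∪ B| = |A| + |B| - |A ∩ B|
= 97 + 67 - 38
= 126

|A ∪ B| = 126


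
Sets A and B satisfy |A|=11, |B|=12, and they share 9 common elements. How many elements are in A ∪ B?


|A ∪ B| = |A| + |B| - |A ∩ B|
= 11 + 12 - 9
= 14

|A ∪ B| = 14


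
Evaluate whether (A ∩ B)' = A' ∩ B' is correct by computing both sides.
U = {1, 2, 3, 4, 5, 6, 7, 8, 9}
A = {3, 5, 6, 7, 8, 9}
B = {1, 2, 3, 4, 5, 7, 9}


LHS: A ∩ B = {3, 5, 7, 9}
(A ∩ B)' = U \ (A ∩ B) = {1, 2, 4, 6, 8}
A' = {1, 2, 4}, B' = {6, 8}
Claimed RHS: A' ∩ B' = ∅
Identity is INVALID: LHS = {1, 2, 4, 6, 8} but the RHS claimed here equals ∅. The correct form is (A ∩ B)' = A' ∪ B'.

Identity is invalid: (A ∩ B)' = {1, 2, 4, 6, 8} but A' ∩ B' = ∅. The correct De Morgan law is (A ∩ B)' = A' ∪ B'.


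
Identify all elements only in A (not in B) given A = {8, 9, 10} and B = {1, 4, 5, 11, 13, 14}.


A = {8, 9, 10}
B = {1, 4, 5, 11, 13, 14}
Region: only in A (not in B)
Elements: {8, 9, 10}

Elements only in A (not in B): {8, 9, 10}


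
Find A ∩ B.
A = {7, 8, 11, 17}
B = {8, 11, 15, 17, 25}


A ∩ B = elements in both A and B
A = {7, 8, 11, 17}
B = {8, 11, 15, 17, 25}
A ∩ B = {8, 11, 17}

A ∩ B = {8, 11, 17}


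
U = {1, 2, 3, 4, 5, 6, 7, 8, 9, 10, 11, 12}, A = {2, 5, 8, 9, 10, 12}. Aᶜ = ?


Aᶜ = U \ A = elements in U but not in A
U = {1, 2, 3, 4, 5, 6, 7, 8, 9, 10, 11, 12}
A = {2, 5, 8, 9, 10, 12}
Aᶜ = {1, 3, 4, 6, 7, 11}

Aᶜ = {1, 3, 4, 6, 7, 11}


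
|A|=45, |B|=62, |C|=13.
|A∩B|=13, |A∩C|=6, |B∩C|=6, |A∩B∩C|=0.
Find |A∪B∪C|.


|A∪B∪C| = |A|+|B|+|C| - |A∩B|-|A∩C|-|B∩C| + |A∩B∩C|
= 45+62+13 - 13-6-6 + 0
= 120 - 25 + 0
= 95

|A ∪ B ∪ C| = 95


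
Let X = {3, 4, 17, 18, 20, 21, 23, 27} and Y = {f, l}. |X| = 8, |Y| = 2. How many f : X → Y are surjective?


n = |X| = 8, k = |Y| = 2. Surjections via inclusion-exclusion:
S(n,k) = Σ(-1)^i × C(k,i) × (k-i)^n, i=0 to k
i=0: (-1)^0×C(2,0)×2^8 = 256
i=1: (-1)^1×C(2,1)×1^8 = -2
i=2: (-1)^2×C(2,2)×0^8 = 0
Total = 254

Number of surjections = 254


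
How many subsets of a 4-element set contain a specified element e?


Subsets of A containing e correspond to subsets of A \ {e}, which has 3 elements.
Count = 2^(n-1) = 2^3
= 8

Number of subsets containing e = 8


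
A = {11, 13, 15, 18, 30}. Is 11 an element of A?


A = {11, 13, 15, 18, 30}
Checking if 11 is in A
11 is in A → True

11 ∈ A


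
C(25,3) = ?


C(n,k) = n! / (k!(n-k)!)
C(25,3) = 25! / (3!22!)
= 2300

C(25,3) = 2300


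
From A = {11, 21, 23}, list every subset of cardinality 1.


|A| = 3, so A has C(3,1) = 3 subsets of size 1.
Enumerate by choosing 1 elements from A at a time:
{11}, {21}, {23}

1-element subsets (3 total): {11}, {21}, {23}


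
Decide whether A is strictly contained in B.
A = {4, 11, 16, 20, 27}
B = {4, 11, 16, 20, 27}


A ⊂ B requires: A ⊆ B AND A ≠ B.
A ⊆ B? Yes
A = B? Yes
A = B, so A is not a PROPER subset.

No, A is not a proper subset of B


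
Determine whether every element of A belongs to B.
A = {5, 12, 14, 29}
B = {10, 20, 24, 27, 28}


A ⊆ B means every element of A is in B.
Elements in A not in B: {5, 12, 14, 29}
So A ⊄ B.

No, A ⊄ B


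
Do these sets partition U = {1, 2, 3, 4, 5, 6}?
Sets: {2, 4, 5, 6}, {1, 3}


A partition requires: (1) non-empty parts, (2) pairwise disjoint, (3) union = U
Parts: {2, 4, 5, 6}, {1, 3}
Union of parts: {1, 2, 3, 4, 5, 6}
U = {1, 2, 3, 4, 5, 6}
All non-empty? True
Pairwise disjoint? True
Covers U? True

Yes, valid partition


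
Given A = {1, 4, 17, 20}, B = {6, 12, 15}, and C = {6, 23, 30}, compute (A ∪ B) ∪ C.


A ∪ B = {1, 4, 6, 12, 15, 17, 20}
(A ∪ B) ∪ C = {1, 4, 6, 12, 15, 17, 20, 23, 30}

A ∪ B ∪ C = {1, 4, 6, 12, 15, 17, 20, 23, 30}


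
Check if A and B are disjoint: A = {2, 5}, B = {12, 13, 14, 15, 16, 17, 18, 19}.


Disjoint means A ∩ B = ∅.
A ∩ B = ∅
A ∩ B = ∅, so A and B are disjoint.

Yes, A and B are disjoint


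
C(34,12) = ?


C(n,k) = n! / (k!(n-k)!)
C(34,12) = 34! / (12!22!)
= 548354040

C(34,12) = 548354040


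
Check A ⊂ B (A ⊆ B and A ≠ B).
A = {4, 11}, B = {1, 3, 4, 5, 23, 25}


A ⊂ B requires: A ⊆ B AND A ≠ B.
A ⊆ B? No
A ⊄ B, so A is not a proper subset.

No, A is not a proper subset of B


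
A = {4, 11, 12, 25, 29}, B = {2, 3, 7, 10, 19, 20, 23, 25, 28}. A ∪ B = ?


A ∪ B = all elements in A or B (or both)
A = {4, 11, 12, 25, 29}
B = {2, 3, 7, 10, 19, 20, 23, 25, 28}
A ∪ B = {2, 3, 4, 7, 10, 11, 12, 19, 20, 23, 25, 28, 29}

A ∪ B = {2, 3, 4, 7, 10, 11, 12, 19, 20, 23, 25, 28, 29}


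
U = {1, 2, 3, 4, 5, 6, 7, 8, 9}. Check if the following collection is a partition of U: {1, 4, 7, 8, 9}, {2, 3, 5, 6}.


A partition requires: (1) non-empty parts, (2) pairwise disjoint, (3) union = U
Parts: {1, 4, 7, 8, 9}, {2, 3, 5, 6}
Union of parts: {1, 2, 3, 4, 5, 6, 7, 8, 9}
U = {1, 2, 3, 4, 5, 6, 7, 8, 9}
All non-empty? True
Pairwise disjoint? True
Covers U? True

Yes, valid partition


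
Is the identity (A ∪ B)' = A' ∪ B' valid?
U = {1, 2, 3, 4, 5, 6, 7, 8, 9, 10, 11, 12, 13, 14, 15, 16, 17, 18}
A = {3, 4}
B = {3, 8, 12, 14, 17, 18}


LHS: A ∪ B = {3, 4, 8, 12, 14, 17, 18}
(A ∪ B)' = U \ (A ∪ B) = {1, 2, 5, 6, 7, 9, 10, 11, 13, 15, 16}
A' = {1, 2, 5, 6, 7, 8, 9, 10, 11, 12, 13, 14, 15, 16, 17, 18}, B' = {1, 2, 4, 5, 6, 7, 9, 10, 11, 13, 15, 16}
Claimed RHS: A' ∪ B' = {1, 2, 4, 5, 6, 7, 8, 9, 10, 11, 12, 13, 14, 15, 16, 17, 18}
Identity is INVALID: LHS = {1, 2, 5, 6, 7, 9, 10, 11, 13, 15, 16} but the RHS claimed here equals {1, 2, 4, 5, 6, 7, 8, 9, 10, 11, 12, 13, 14, 15, 16, 17, 18}. The correct form is (A ∪ B)' = A' ∩ B'.

Identity is invalid: (A ∪ B)' = {1, 2, 5, 6, 7, 9, 10, 11, 13, 15, 16} but A' ∪ B' = {1, 2, 4, 5, 6, 7, 8, 9, 10, 11, 12, 13, 14, 15, 16, 17, 18}. The correct De Morgan law is (A ∪ B)' = A' ∩ B'.


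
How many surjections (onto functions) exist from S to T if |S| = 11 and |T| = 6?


n = |S| = 11, k = |T| = 6. Surjections via inclusion-exclusion:
S(n,k) = Σ(-1)^i × C(k,i) × (k-i)^n, i=0 to k
i=0: (-1)^0×C(6,0)×6^11 = 362797056
i=1: (-1)^1×C(6,1)×5^11 = -292968750
i=2: (-1)^2×C(6,2)×4^11 = 62914560
i=3: (-1)^3×C(6,3)×3^11 = -3542940
i=4: (-1)^4×C(6,4)×2^11 = 30720
i=5: (-1)^5×C(6,5)×1^11 = -6
i=6: (-1)^6×C(6,6)×0^11 = 0
Total = 129230640

Number of surjections = 129230640


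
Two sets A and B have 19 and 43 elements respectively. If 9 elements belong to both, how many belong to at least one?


|A ∪ B| = |A| + |B| - |A ∩ B|
= 19 + 43 - 9
= 53

|A ∪ B| = 53


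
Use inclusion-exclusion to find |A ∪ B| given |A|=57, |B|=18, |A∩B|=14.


|A ∪ B| = |A| + |B| - |A ∩ B|
= 57 + 18 - 14
= 61

|A ∪ B| = 61


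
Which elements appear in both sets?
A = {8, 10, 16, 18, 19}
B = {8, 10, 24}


A ∩ B = elements in both A and B
A = {8, 10, 16, 18, 19}
B = {8, 10, 24}
A ∩ B = {8, 10}

A ∩ B = {8, 10}


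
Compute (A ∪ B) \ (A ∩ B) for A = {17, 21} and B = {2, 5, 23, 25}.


A △ B = (A \ B) ∪ (B \ A) = elements in exactly one of A or B
A \ B = {17, 21}
B \ A = {2, 5, 23, 25}
A △ B = {2, 5, 17, 21, 23, 25}

A △ B = {2, 5, 17, 21, 23, 25}


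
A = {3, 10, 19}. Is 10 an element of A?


A = {3, 10, 19}
Checking if 10 is in A
10 is in A → True

10 ∈ A


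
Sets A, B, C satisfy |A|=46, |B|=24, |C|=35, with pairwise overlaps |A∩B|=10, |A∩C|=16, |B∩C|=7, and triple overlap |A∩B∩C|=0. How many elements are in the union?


|A∪B∪C| = |A|+|B|+|C| - |A∩B|-|A∩C|-|B∩C| + |A∩B∩C|
= 46+24+35 - 10-16-7 + 0
= 105 - 33 + 0
= 72

|A ∪ B ∪ C| = 72


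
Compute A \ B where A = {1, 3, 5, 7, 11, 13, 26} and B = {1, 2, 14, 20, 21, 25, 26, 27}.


A \ B = elements in A but not in B
A = {1, 3, 5, 7, 11, 13, 26}
B = {1, 2, 14, 20, 21, 25, 26, 27}
Remove from A any elements in B
A \ B = {3, 5, 7, 11, 13}

A \ B = {3, 5, 7, 11, 13}


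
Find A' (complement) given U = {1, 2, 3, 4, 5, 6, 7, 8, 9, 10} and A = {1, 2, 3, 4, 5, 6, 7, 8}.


Aᶜ = U \ A = elements in U but not in A
U = {1, 2, 3, 4, 5, 6, 7, 8, 9, 10}
A = {1, 2, 3, 4, 5, 6, 7, 8}
Aᶜ = {9, 10}

Aᶜ = {9, 10}


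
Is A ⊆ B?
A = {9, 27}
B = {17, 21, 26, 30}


A ⊆ B means every element of A is in B.
Elements in A not in B: {9, 27}
So A ⊄ B.

No, A ⊄ B


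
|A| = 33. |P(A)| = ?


Number of subsets = 2^n
= 2^33
= 8589934592

|P(A)| = 8589934592


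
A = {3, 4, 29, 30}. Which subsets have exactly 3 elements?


|A| = 4, so A has C(4,3) = 4 subsets of size 3.
Enumerate by choosing 3 elements from A at a time:
{3, 4, 29}, {3, 4, 30}, {3, 29, 30}, {4, 29, 30}

3-element subsets (4 total): {3, 4, 29}, {3, 4, 30}, {3, 29, 30}, {4, 29, 30}


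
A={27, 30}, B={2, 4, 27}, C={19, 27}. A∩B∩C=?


A ∩ B = {27}
(A ∩ B) ∩ C = {27}

A ∩ B ∩ C = {27}


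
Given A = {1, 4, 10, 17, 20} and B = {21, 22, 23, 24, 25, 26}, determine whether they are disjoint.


Disjoint means A ∩ B = ∅.
A ∩ B = ∅
A ∩ B = ∅, so A and B are disjoint.

Yes, A and B are disjoint


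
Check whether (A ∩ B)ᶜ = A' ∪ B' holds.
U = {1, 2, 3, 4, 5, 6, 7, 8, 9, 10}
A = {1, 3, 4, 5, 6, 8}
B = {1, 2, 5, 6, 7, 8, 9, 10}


LHS: A ∩ B = {1, 5, 6, 8}
(A ∩ B)' = U \ (A ∩ B) = {2, 3, 4, 7, 9, 10}
A' = {2, 7, 9, 10}, B' = {3, 4}
Claimed RHS: A' ∪ B' = {2, 3, 4, 7, 9, 10}
Identity is VALID: LHS = RHS = {2, 3, 4, 7, 9, 10} ✓

Identity is valid. (A ∩ B)' = A' ∪ B' = {2, 3, 4, 7, 9, 10}


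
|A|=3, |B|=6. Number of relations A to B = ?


A relation from A to B is any subset of A × B.
|A × B| = 3 × 6 = 18
# relations = 2^|A × B| = 2^18 = 262144

Number of relations = 262144


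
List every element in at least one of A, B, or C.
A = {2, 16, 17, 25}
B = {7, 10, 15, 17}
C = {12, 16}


A ∪ B = {2, 7, 10, 15, 16, 17, 25}
(A ∪ B) ∪ C = {2, 7, 10, 12, 15, 16, 17, 25}

A ∪ B ∪ C = {2, 7, 10, 12, 15, 16, 17, 25}


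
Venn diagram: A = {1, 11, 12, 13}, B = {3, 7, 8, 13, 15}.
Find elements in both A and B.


A = {1, 11, 12, 13}
B = {3, 7, 8, 13, 15}
Region: in both A and B
Elements: {13}

Elements in both A and B: {13}


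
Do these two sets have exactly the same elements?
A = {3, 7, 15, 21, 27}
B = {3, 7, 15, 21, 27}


Two sets are equal iff they have exactly the same elements.
A = {3, 7, 15, 21, 27}
B = {3, 7, 15, 21, 27}
Same elements → A = B

Yes, A = B


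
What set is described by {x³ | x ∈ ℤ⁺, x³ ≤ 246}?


Checking each candidate:
Condition: positive perfect cubes ≤ 246
Result = {1, 8, 27, 64, 125, 216}

{1, 8, 27, 64, 125, 216}


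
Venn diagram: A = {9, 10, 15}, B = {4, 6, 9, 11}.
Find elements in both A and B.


A = {9, 10, 15}
B = {4, 6, 9, 11}
Region: in both A and B
Elements: {9}

Elements in both A and B: {9}


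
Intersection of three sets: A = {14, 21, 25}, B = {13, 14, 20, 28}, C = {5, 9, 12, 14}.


A ∩ B = {14}
(A ∩ B) ∩ C = {14}

A ∩ B ∩ C = {14}


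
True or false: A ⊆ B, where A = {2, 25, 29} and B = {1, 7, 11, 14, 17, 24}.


A ⊆ B means every element of A is in B.
Elements in A not in B: {2, 25, 29}
So A ⊄ B.

No, A ⊄ B


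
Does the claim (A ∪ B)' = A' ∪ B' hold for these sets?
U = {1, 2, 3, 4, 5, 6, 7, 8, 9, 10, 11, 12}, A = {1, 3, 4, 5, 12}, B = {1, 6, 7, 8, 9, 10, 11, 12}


LHS: A ∪ B = {1, 3, 4, 5, 6, 7, 8, 9, 10, 11, 12}
(A ∪ B)' = U \ (A ∪ B) = {2}
A' = {2, 6, 7, 8, 9, 10, 11}, B' = {2, 3, 4, 5}
Claimed RHS: A' ∪ B' = {2, 3, 4, 5, 6, 7, 8, 9, 10, 11}
Identity is INVALID: LHS = {2} but the RHS claimed here equals {2, 3, 4, 5, 6, 7, 8, 9, 10, 11}. The correct form is (A ∪ B)' = A' ∩ B'.

Identity is invalid: (A ∪ B)' = {2} but A' ∪ B' = {2, 3, 4, 5, 6, 7, 8, 9, 10, 11}. The correct De Morgan law is (A ∪ B)' = A' ∩ B'.


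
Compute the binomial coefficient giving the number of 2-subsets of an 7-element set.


C(n,k) = n! / (k!(n-k)!)
C(7,2) = 7! / (2!5!)
= 21

C(7,2) = 21


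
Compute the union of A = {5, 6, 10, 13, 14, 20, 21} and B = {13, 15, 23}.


A ∪ B = all elements in A or B (or both)
A = {5, 6, 10, 13, 14, 20, 21}
B = {13, 15, 23}
A ∪ B = {5, 6, 10, 13, 14, 15, 20, 21, 23}

A ∪ B = {5, 6, 10, 13, 14, 15, 20, 21, 23}


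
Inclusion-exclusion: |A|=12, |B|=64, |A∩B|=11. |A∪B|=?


|A ∪ B| = |A| + |B| - |A ∩ B|
= 12 + 64 - 11
= 65

|A ∪ B| = 65


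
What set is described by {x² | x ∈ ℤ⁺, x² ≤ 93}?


Checking each candidate:
Condition: positive perfect squares ≤ 93
Result = {1, 4, 9, 16, 25, 36, 49, 64, 81}

{1, 4, 9, 16, 25, 36, 49, 64, 81}


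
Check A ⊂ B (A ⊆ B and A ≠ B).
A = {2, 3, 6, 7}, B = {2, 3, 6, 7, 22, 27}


A ⊂ B requires: A ⊆ B AND A ≠ B.
A ⊆ B? Yes
A = B? No
A ⊂ B: Yes (A is a proper subset of B)

Yes, A ⊂ B


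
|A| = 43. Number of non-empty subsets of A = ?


Total subsets = 2^n = 2^43 = 8796093022208
Non-empty subsets exclude the empty set: 2^n - 1
= 8796093022208 - 1
= 8796093022207

Number of non-empty subsets = 8796093022207


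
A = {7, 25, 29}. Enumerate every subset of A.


|A| = 3, so |P(A)| = 2^3 = 8
Enumerate subsets by cardinality (0 to 3):
∅, {7}, {25}, {29}, {7, 25}, {7, 29}, {25, 29}, {7, 25, 29}

P(A) has 8 subsets: ∅, {7}, {25}, {29}, {7, 25}, {7, 29}, {25, 29}, {7, 25, 29}


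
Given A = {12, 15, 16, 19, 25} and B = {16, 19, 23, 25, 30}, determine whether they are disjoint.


Disjoint means A ∩ B = ∅.
A ∩ B = {16, 19, 25}
A ∩ B ≠ ∅, so A and B are NOT disjoint.

No, A and B are not disjoint (A ∩ B = {16, 19, 25})


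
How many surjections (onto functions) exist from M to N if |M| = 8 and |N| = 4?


n = |M| = 8, k = |N| = 4. Surjections via inclusion-exclusion:
S(n,k) = Σ(-1)^i × C(k,i) × (k-i)^n, i=0 to k
i=0: (-1)^0×C(4,0)×4^8 = 65536
i=1: (-1)^1×C(4,1)×3^8 = -26244
i=2: (-1)^2×C(4,2)×2^8 = 1536
i=3: (-1)^3×C(4,3)×1^8 = -4
i=4: (-1)^4×C(4,4)×0^8 = 0
Total = 40824

Number of surjections = 40824


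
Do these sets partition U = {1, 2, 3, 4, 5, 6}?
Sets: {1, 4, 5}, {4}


A partition requires: (1) non-empty parts, (2) pairwise disjoint, (3) union = U
Parts: {1, 4, 5}, {4}
Union of parts: {1, 4, 5}
U = {1, 2, 3, 4, 5, 6}
All non-empty? True
Pairwise disjoint? False
Covers U? False

No, not a valid partition


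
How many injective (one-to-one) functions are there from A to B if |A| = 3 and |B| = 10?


An injection sends each of |A| = 3 inputs to a distinct output in B.
# injections = |B|·(|B|-1)·…·(|B|-|A|+1) = 10! / (10 - 3)!
= 10 × 9 × 8
= 720

Number of injections = 720


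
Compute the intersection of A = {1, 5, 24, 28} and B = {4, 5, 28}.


A ∩ B = elements in both A and B
A = {1, 5, 24, 28}
B = {4, 5, 28}
A ∩ B = {5, 28}

A ∩ B = {5, 28}


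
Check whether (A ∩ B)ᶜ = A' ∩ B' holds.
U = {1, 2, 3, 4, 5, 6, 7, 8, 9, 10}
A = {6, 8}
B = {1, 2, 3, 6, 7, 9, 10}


LHS: A ∩ B = {6}
(A ∩ B)' = U \ (A ∩ B) = {1, 2, 3, 4, 5, 7, 8, 9, 10}
A' = {1, 2, 3, 4, 5, 7, 9, 10}, B' = {4, 5, 8}
Claimed RHS: A' ∩ B' = {4, 5}
Identity is INVALID: LHS = {1, 2, 3, 4, 5, 7, 8, 9, 10} but the RHS claimed here equals {4, 5}. The correct form is (A ∩ B)' = A' ∪ B'.

Identity is invalid: (A ∩ B)' = {1, 2, 3, 4, 5, 7, 8, 9, 10} but A' ∩ B' = {4, 5}. The correct De Morgan law is (A ∩ B)' = A' ∪ B'.


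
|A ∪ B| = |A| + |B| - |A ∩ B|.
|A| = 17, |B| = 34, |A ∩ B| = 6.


|A ∪ B| = |A| + |B| - |A ∩ B|
= 17 + 34 - 6
= 45

|A ∪ B| = 45


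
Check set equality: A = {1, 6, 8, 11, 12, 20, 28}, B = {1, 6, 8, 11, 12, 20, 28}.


Two sets are equal iff they have exactly the same elements.
A = {1, 6, 8, 11, 12, 20, 28}
B = {1, 6, 8, 11, 12, 20, 28}
Same elements → A = B

Yes, A = B


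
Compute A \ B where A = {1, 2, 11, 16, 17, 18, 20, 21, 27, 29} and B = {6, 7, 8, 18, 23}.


A \ B = elements in A but not in B
A = {1, 2, 11, 16, 17, 18, 20, 21, 27, 29}
B = {6, 7, 8, 18, 23}
Remove from A any elements in B
A \ B = {1, 2, 11, 16, 17, 20, 21, 27, 29}

A \ B = {1, 2, 11, 16, 17, 20, 21, 27, 29}


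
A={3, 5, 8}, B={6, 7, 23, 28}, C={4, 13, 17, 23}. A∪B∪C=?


A ∪ B = {3, 5, 6, 7, 8, 23, 28}
(A ∪ B) ∪ C = {3, 4, 5, 6, 7, 8, 13, 17, 23, 28}

A ∪ B ∪ C = {3, 4, 5, 6, 7, 8, 13, 17, 23, 28}


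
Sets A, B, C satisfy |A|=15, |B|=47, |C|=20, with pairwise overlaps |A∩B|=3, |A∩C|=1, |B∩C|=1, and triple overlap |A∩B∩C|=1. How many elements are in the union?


|A∪B∪C| = |A|+|B|+|C| - |A∩B|-|A∩C|-|B∩C| + |A∩B∩C|
= 15+47+20 - 3-1-1 + 1
= 82 - 5 + 1
= 78

|A ∪ B ∪ C| = 78


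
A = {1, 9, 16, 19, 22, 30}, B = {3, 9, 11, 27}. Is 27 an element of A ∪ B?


A = {1, 9, 16, 19, 22, 30}, B = {3, 9, 11, 27}
A ∪ B = all elements in A or B
A ∪ B = {1, 3, 9, 11, 16, 19, 22, 27, 30}
Checking if 27 ∈ A ∪ B
27 is in A ∪ B → True

27 ∈ A ∪ B


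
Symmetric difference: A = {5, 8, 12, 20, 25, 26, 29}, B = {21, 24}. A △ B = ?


A △ B = (A \ B) ∪ (B \ A) = elements in exactly one of A or B
A \ B = {5, 8, 12, 20, 25, 26, 29}
B \ A = {21, 24}
A △ B = {5, 8, 12, 20, 21, 24, 25, 26, 29}

A △ B = {5, 8, 12, 20, 21, 24, 25, 26, 29}


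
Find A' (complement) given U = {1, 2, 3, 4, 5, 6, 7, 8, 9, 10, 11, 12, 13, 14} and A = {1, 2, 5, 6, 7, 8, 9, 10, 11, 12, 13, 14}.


Aᶜ = U \ A = elements in U but not in A
U = {1, 2, 3, 4, 5, 6, 7, 8, 9, 10, 11, 12, 13, 14}
A = {1, 2, 5, 6, 7, 8, 9, 10, 11, 12, 13, 14}
Aᶜ = {3, 4}

Aᶜ = {3, 4}


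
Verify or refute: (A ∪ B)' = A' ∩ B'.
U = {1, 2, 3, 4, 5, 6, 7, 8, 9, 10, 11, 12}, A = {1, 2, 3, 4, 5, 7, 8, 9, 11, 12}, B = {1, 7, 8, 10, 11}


LHS: A ∪ B = {1, 2, 3, 4, 5, 7, 8, 9, 10, 11, 12}
(A ∪ B)' = U \ (A ∪ B) = {6}
A' = {6, 10}, B' = {2, 3, 4, 5, 6, 9, 12}
Claimed RHS: A' ∩ B' = {6}
Identity is VALID: LHS = RHS = {6} ✓

Identity is valid. (A ∪ B)' = A' ∩ B' = {6}


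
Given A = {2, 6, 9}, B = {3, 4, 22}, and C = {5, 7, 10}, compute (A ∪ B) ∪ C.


A ∪ B = {2, 3, 4, 6, 9, 22}
(A ∪ B) ∪ C = {2, 3, 4, 5, 6, 7, 9, 10, 22}

A ∪ B ∪ C = {2, 3, 4, 5, 6, 7, 9, 10, 22}


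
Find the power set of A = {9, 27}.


|A| = 2, so |P(A)| = 2^2 = 4
Enumerate subsets by cardinality (0 to 2):
∅, {9}, {27}, {9, 27}

P(A) has 4 subsets: ∅, {9}, {27}, {9, 27}


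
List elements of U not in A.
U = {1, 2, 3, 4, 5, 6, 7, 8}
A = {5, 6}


Aᶜ = U \ A = elements in U but not in A
U = {1, 2, 3, 4, 5, 6, 7, 8}
A = {5, 6}
Aᶜ = {1, 2, 3, 4, 7, 8}

Aᶜ = {1, 2, 3, 4, 7, 8}


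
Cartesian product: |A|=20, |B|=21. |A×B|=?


|A × B| = |A| × |B|
= 20 × 21
= 420

|A × B| = 420


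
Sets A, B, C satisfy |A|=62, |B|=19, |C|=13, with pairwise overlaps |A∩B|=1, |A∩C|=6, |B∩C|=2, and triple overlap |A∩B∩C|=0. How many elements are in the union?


|A∪B∪C| = |A|+|B|+|C| - |A∩B|-|A∩C|-|B∩C| + |A∩B∩C|
= 62+19+13 - 1-6-2 + 0
= 94 - 9 + 0
= 85

|A ∪ B ∪ C| = 85


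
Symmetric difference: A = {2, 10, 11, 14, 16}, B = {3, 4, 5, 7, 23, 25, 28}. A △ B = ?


A △ B = (A \ B) ∪ (B \ A) = elements in exactly one of A or B
A \ B = {2, 10, 11, 14, 16}
B \ A = {3, 4, 5, 7, 23, 25, 28}
A △ B = {2, 3, 4, 5, 7, 10, 11, 14, 16, 23, 25, 28}

A △ B = {2, 3, 4, 5, 7, 10, 11, 14, 16, 23, 25, 28}


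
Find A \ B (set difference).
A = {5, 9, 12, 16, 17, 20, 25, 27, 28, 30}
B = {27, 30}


A \ B = elements in A but not in B
A = {5, 9, 12, 16, 17, 20, 25, 27, 28, 30}
B = {27, 30}
Remove from A any elements in B
A \ B = {5, 9, 12, 16, 17, 20, 25, 28}

A \ B = {5, 9, 12, 16, 17, 20, 25, 28}


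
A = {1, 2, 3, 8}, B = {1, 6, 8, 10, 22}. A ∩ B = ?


A ∩ B = elements in both A and B
A = {1, 2, 3, 8}
B = {1, 6, 8, 10, 22}
A ∩ B = {1, 8}

A ∩ B = {1, 8}


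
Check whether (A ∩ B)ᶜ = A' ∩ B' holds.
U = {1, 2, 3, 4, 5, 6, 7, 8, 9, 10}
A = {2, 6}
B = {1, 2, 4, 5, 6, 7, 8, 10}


LHS: A ∩ B = {2, 6}
(A ∩ B)' = U \ (A ∩ B) = {1, 3, 4, 5, 7, 8, 9, 10}
A' = {1, 3, 4, 5, 7, 8, 9, 10}, B' = {3, 9}
Claimed RHS: A' ∩ B' = {3, 9}
Identity is INVALID: LHS = {1, 3, 4, 5, 7, 8, 9, 10} but the RHS claimed here equals {3, 9}. The correct form is (A ∩ B)' = A' ∪ B'.

Identity is invalid: (A ∩ B)' = {1, 3, 4, 5, 7, 8, 9, 10} but A' ∩ B' = {3, 9}. The correct De Morgan law is (A ∩ B)' = A' ∪ B'.


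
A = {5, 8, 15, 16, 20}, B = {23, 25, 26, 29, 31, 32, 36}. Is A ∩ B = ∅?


Disjoint means A ∩ B = ∅.
A ∩ B = ∅
A ∩ B = ∅, so A and B are disjoint.

Yes, A and B are disjoint


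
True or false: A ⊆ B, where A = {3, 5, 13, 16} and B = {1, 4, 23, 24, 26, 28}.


A ⊆ B means every element of A is in B.
Elements in A not in B: {3, 5, 13, 16}
So A ⊄ B.

No, A ⊄ B


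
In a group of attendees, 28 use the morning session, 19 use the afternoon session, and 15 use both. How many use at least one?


|A ∪ B| = |A| + |B| - |A ∩ B|
= 28 + 19 - 15
= 32

|A ∪ B| = 32


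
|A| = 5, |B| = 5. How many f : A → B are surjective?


n = |A| = 5, k = |B| = 5. Surjections via inclusion-exclusion:
S(n,k) = Σ(-1)^i × C(k,i) × (k-i)^n, i=0 to k
i=0: (-1)^0×C(5,0)×5^5 = 3125
i=1: (-1)^1×C(5,1)×4^5 = -5120
i=2: (-1)^2×C(5,2)×3^5 = 2430
i=3: (-1)^3×C(5,3)×2^5 = -320
i=4: (-1)^4×C(5,4)×1^5 = 5
i=5: (-1)^5×C(5,5)×0^5 = 0
Total = 120

Number of surjections = 120


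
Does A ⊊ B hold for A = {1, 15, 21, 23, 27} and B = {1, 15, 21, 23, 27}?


A ⊂ B requires: A ⊆ B AND A ≠ B.
A ⊆ B? Yes
A = B? Yes
A = B, so A is not a PROPER subset.

No, A is not a proper subset of B


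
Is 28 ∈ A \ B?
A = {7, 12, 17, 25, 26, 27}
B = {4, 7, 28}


A = {7, 12, 17, 25, 26, 27}, B = {4, 7, 28}
A \ B = elements in A but not in B
A \ B = {12, 17, 25, 26, 27}
Checking if 28 ∈ A \ B
28 is not in A \ B → False

28 ∉ A \ B


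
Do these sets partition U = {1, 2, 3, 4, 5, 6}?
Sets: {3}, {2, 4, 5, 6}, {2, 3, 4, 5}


A partition requires: (1) non-empty parts, (2) pairwise disjoint, (3) union = U
Parts: {3}, {2, 4, 5, 6}, {2, 3, 4, 5}
Union of parts: {2, 3, 4, 5, 6}
U = {1, 2, 3, 4, 5, 6}
All non-empty? True
Pairwise disjoint? False
Covers U? False

No, not a valid partition


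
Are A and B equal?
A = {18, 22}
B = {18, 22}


Two sets are equal iff they have exactly the same elements.
A = {18, 22}
B = {18, 22}
Same elements → A = B

Yes, A = B


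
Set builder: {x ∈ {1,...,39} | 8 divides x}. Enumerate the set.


Checking each candidate:
Condition: multiples of 8 in {1,...,39}
Result = {8, 16, 24, 32}

{8, 16, 24, 32}


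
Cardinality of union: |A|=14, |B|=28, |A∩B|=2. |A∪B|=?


|A ∪ B| = |A| + |B| - |A ∩ B|
= 14 + 28 - 2
= 40

|A ∪ B| = 40


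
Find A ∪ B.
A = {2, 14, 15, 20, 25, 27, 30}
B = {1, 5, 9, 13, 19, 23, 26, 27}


A ∪ B = all elements in A or B (or both)
A = {2, 14, 15, 20, 25, 27, 30}
B = {1, 5, 9, 13, 19, 23, 26, 27}
A ∪ B = {1, 2, 5, 9, 13, 14, 15, 19, 20, 23, 25, 26, 27, 30}

A ∪ B = {1, 2, 5, 9, 13, 14, 15, 19, 20, 23, 25, 26, 27, 30}


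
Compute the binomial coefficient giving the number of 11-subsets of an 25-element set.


C(n,k) = n! / (k!(n-k)!)
C(25,11) = 25! / (11!14!)
= 4457400

C(25,11) = 4457400


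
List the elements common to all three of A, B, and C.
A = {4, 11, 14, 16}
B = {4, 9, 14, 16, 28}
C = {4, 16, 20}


A ∩ B = {4, 14, 16}
(A ∩ B) ∩ C = {4, 16}

A ∩ B ∩ C = {4, 16}


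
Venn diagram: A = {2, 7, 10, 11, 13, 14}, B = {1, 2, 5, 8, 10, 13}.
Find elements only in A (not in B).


A = {2, 7, 10, 11, 13, 14}
B = {1, 2, 5, 8, 10, 13}
Region: only in A (not in B)
Elements: {7, 11, 14}

Elements only in A (not in B): {7, 11, 14}


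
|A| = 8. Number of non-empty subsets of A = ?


Total subsets = 2^n = 2^8 = 256
Non-empty subsets exclude the empty set: 2^n - 1
= 256 - 1
= 255

Number of non-empty subsets = 255


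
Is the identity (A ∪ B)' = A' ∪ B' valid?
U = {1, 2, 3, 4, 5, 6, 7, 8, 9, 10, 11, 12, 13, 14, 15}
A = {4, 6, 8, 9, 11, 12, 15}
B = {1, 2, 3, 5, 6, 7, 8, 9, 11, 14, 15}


LHS: A ∪ B = {1, 2, 3, 4, 5, 6, 7, 8, 9, 11, 12, 14, 15}
(A ∪ B)' = U \ (A ∪ B) = {10, 13}
A' = {1, 2, 3, 5, 7, 10, 13, 14}, B' = {4, 10, 12, 13}
Claimed RHS: A' ∪ B' = {1, 2, 3, 4, 5, 7, 10, 12, 13, 14}
Identity is INVALID: LHS = {10, 13} but the RHS claimed here equals {1, 2, 3, 4, 5, 7, 10, 12, 13, 14}. The correct form is (A ∪ B)' = A' ∩ B'.

Identity is invalid: (A ∪ B)' = {10, 13} but A' ∪ B' = {1, 2, 3, 4, 5, 7, 10, 12, 13, 14}. The correct De Morgan law is (A ∪ B)' = A' ∩ B'.


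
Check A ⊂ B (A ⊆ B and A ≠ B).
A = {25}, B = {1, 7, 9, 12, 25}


A ⊂ B requires: A ⊆ B AND A ≠ B.
A ⊆ B? Yes
A = B? No
A ⊂ B: Yes (A is a proper subset of B)

Yes, A ⊂ B


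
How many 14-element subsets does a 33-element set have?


C(n,k) = n! / (k!(n-k)!)
C(33,14) = 33! / (14!19!)
= 818809200

C(33,14) = 818809200


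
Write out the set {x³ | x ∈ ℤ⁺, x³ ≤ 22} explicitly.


Checking each candidate:
Condition: positive perfect cubes ≤ 22
Result = {1, 8}

{1, 8}


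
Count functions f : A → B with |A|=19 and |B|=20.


Each of |A| = 19 inputs maps to any of |B| = 20 outputs.
# functions = |B|^|A| = 20^19
= 5242880000000000000000000

Number of functions = 5242880000000000000000000


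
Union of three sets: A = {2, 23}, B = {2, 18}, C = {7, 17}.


A ∪ B = {2, 18, 23}
(A ∪ B) ∪ C = {2, 7, 17, 18, 23}

A ∪ B ∪ C = {2, 7, 17, 18, 23}


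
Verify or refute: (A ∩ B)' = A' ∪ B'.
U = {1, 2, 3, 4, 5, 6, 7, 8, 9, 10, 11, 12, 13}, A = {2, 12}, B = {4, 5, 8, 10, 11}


LHS: A ∩ B = ∅
(A ∩ B)' = U \ (A ∩ B) = {1, 2, 3, 4, 5, 6, 7, 8, 9, 10, 11, 12, 13}
A' = {1, 3, 4, 5, 6, 7, 8, 9, 10, 11, 13}, B' = {1, 2, 3, 6, 7, 9, 12, 13}
Claimed RHS: A' ∪ B' = {1, 2, 3, 4, 5, 6, 7, 8, 9, 10, 11, 12, 13}
Identity is VALID: LHS = RHS = {1, 2, 3, 4, 5, 6, 7, 8, 9, 10, 11, 12, 13} ✓

Identity is valid. (A ∩ B)' = A' ∪ B' = {1, 2, 3, 4, 5, 6, 7, 8, 9, 10, 11, 12, 13}


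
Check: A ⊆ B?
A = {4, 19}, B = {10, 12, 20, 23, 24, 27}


A ⊆ B means every element of A is in B.
Elements in A not in B: {4, 19}
So A ⊄ B.

No, A ⊄ B


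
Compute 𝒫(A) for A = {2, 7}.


|A| = 2, so |P(A)| = 2^2 = 4
Enumerate subsets by cardinality (0 to 2):
∅, {2}, {7}, {2, 7}

P(A) has 4 subsets: ∅, {2}, {7}, {2, 7}


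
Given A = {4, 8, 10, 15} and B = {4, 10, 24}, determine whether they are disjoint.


Disjoint means A ∩ B = ∅.
A ∩ B = {4, 10}
A ∩ B ≠ ∅, so A and B are NOT disjoint.

No, A and B are not disjoint (A ∩ B = {4, 10})


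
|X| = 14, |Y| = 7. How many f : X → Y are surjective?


n = |X| = 14, k = |Y| = 7. Surjections via inclusion-exclusion:
S(n,k) = Σ(-1)^i × C(k,i) × (k-i)^n, i=0 to k
i=0: (-1)^0×C(7,0)×7^14 = 678223072849
i=1: (-1)^1×C(7,1)×6^14 = -548549148672
i=2: (-1)^2×C(7,2)×5^14 = 128173828125
i=3: (-1)^3×C(7,3)×4^14 = -9395240960
i=4: (-1)^4×C(7,4)×3^14 = 167403915
i=5: (-1)^5×C(7,5)×2^14 = -344064
i=6: (-1)^6×C(7,6)×1^14 = 7
i=7: (-1)^7×C(7,7)×0^14 = 0
Total = 248619571200

Number of surjections = 248619571200


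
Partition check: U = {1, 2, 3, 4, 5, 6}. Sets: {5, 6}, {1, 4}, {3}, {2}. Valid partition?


A partition requires: (1) non-empty parts, (2) pairwise disjoint, (3) union = U
Parts: {5, 6}, {1, 4}, {3}, {2}
Union of parts: {1, 2, 3, 4, 5, 6}
U = {1, 2, 3, 4, 5, 6}
All non-empty? True
Pairwise disjoint? True
Covers U? True

Yes, valid partition


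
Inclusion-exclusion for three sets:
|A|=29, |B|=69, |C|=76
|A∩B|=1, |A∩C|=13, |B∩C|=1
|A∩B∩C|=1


|A∪B∪C| = |A|+|B|+|C| - |A∩B|-|A∩C|-|B∩C| + |A∩B∩C|
= 29+69+76 - 1-13-1 + 1
= 174 - 15 + 1
= 160

|A ∪ B ∪ C| = 160


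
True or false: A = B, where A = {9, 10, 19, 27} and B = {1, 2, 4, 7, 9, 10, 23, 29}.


Two sets are equal iff they have exactly the same elements.
A = {9, 10, 19, 27}
B = {1, 2, 4, 7, 9, 10, 23, 29}
Differences: {1, 2, 4, 7, 19, 23, 27, 29}
A ≠ B

No, A ≠ B


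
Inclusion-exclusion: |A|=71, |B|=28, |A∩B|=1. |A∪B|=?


|A ∪ B| = |A| + |B| - |A ∩ B|
= 71 + 28 - 1
= 98

|A ∪ B| = 98


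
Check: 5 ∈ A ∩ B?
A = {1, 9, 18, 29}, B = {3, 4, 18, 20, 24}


A = {1, 9, 18, 29}, B = {3, 4, 18, 20, 24}
A ∩ B = elements in both A and B
A ∩ B = {18}
Checking if 5 ∈ A ∩ B
5 is not in A ∩ B → False

5 ∉ A ∩ B


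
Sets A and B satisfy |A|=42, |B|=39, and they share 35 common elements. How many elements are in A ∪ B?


|A ∪ B| = |A| + |B| - |A ∩ B|
= 42 + 39 - 35
= 46

|A ∪ B| = 46


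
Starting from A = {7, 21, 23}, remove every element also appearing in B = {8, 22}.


A \ B = elements in A but not in B
A = {7, 21, 23}
B = {8, 22}
Remove from A any elements in B
A \ B = {7, 21, 23}

A \ B = {7, 21, 23}


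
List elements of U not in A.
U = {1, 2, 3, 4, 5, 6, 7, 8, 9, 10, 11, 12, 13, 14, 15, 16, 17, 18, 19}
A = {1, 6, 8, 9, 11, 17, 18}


Aᶜ = U \ A = elements in U but not in A
U = {1, 2, 3, 4, 5, 6, 7, 8, 9, 10, 11, 12, 13, 14, 15, 16, 17, 18, 19}
A = {1, 6, 8, 9, 11, 17, 18}
Aᶜ = {2, 3, 4, 5, 7, 10, 12, 13, 14, 15, 16, 19}

Aᶜ = {2, 3, 4, 5, 7, 10, 12, 13, 14, 15, 16, 19}


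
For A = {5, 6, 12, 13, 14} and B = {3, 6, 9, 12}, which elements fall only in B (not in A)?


A = {5, 6, 12, 13, 14}
B = {3, 6, 9, 12}
Region: only in B (not in A)
Elements: {3, 9}

Elements only in B (not in A): {3, 9}


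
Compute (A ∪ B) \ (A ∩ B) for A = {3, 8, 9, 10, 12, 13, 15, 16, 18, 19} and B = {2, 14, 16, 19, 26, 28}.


A △ B = (A \ B) ∪ (B \ A) = elements in exactly one of A or B
A \ B = {3, 8, 9, 10, 12, 13, 15, 18}
B \ A = {2, 14, 26, 28}
A △ B = {2, 3, 8, 9, 10, 12, 13, 14, 15, 18, 26, 28}

A △ B = {2, 3, 8, 9, 10, 12, 13, 14, 15, 18, 26, 28}


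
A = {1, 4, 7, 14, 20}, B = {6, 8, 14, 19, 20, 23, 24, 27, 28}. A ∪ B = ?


A ∪ B = all elements in A or B (or both)
A = {1, 4, 7, 14, 20}
B = {6, 8, 14, 19, 20, 23, 24, 27, 28}
A ∪ B = {1, 4, 6, 7, 8, 14, 19, 20, 23, 24, 27, 28}

A ∪ B = {1, 4, 6, 7, 8, 14, 19, 20, 23, 24, 27, 28}


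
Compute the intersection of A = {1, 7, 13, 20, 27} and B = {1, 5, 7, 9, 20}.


A ∩ B = elements in both A and B
A = {1, 7, 13, 20, 27}
B = {1, 5, 7, 9, 20}
A ∩ B = {1, 7, 20}

A ∩ B = {1, 7, 20}
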